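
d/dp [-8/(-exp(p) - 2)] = -8*exp(p)/(exp(p) + 2)^2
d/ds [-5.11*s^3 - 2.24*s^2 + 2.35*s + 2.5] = -15.33*s^2 - 4.48*s + 2.35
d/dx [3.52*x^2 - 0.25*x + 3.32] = 7.04*x - 0.25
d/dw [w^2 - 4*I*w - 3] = 2*w - 4*I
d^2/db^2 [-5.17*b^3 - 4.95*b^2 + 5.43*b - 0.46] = -31.02*b - 9.9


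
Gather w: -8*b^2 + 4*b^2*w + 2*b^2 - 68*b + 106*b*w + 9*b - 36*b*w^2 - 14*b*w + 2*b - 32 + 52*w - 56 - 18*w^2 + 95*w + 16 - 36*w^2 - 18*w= -6*b^2 - 57*b + w^2*(-36*b - 54) + w*(4*b^2 + 92*b + 129) - 72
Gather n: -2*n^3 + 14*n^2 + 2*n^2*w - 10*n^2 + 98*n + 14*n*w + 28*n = -2*n^3 + n^2*(2*w + 4) + n*(14*w + 126)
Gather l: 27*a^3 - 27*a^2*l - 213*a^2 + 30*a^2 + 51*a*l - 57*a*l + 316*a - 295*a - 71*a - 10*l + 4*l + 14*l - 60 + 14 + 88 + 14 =27*a^3 - 183*a^2 - 50*a + l*(-27*a^2 - 6*a + 8) + 56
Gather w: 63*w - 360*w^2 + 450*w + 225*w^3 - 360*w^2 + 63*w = 225*w^3 - 720*w^2 + 576*w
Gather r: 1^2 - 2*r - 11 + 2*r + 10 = 0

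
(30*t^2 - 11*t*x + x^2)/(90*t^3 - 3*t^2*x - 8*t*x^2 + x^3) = 1/(3*t + x)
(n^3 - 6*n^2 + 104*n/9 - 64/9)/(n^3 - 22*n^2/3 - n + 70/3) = (9*n^2 - 36*n + 32)/(3*(3*n^2 - 16*n - 35))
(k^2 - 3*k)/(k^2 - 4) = k*(k - 3)/(k^2 - 4)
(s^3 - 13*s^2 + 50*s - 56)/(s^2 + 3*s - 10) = (s^2 - 11*s + 28)/(s + 5)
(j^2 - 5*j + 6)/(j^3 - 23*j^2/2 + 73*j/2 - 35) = 2*(j - 3)/(2*j^2 - 19*j + 35)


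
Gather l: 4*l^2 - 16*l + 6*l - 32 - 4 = 4*l^2 - 10*l - 36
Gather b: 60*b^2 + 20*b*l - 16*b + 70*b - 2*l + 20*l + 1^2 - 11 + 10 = 60*b^2 + b*(20*l + 54) + 18*l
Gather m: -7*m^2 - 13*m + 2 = -7*m^2 - 13*m + 2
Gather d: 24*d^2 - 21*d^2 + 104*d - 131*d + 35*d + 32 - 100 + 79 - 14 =3*d^2 + 8*d - 3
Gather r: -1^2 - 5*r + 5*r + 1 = 0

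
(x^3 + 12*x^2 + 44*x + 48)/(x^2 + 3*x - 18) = (x^2 + 6*x + 8)/(x - 3)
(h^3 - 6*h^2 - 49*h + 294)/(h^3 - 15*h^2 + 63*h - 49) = (h^2 + h - 42)/(h^2 - 8*h + 7)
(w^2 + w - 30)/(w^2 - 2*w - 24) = (-w^2 - w + 30)/(-w^2 + 2*w + 24)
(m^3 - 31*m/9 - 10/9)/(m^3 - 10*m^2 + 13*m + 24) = (9*m^3 - 31*m - 10)/(9*(m^3 - 10*m^2 + 13*m + 24))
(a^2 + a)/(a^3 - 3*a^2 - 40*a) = (a + 1)/(a^2 - 3*a - 40)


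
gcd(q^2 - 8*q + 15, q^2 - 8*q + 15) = q^2 - 8*q + 15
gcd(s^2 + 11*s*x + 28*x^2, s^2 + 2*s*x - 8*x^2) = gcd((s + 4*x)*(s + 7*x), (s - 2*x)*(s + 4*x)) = s + 4*x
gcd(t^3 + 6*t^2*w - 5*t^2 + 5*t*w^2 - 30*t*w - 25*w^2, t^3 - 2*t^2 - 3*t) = 1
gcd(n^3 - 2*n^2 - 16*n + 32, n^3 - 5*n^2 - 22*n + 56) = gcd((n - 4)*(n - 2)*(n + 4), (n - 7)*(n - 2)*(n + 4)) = n^2 + 2*n - 8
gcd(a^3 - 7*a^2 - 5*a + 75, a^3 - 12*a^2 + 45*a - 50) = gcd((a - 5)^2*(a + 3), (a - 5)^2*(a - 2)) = a^2 - 10*a + 25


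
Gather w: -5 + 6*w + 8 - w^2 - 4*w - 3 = -w^2 + 2*w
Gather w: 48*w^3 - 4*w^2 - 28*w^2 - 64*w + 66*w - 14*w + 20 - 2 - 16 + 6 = 48*w^3 - 32*w^2 - 12*w + 8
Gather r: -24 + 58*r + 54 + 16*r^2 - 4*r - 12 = 16*r^2 + 54*r + 18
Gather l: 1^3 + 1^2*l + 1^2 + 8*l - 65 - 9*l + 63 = 0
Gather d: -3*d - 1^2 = -3*d - 1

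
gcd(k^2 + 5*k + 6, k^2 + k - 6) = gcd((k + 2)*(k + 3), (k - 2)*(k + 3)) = k + 3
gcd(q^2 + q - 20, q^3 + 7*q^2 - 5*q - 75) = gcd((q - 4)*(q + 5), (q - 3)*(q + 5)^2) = q + 5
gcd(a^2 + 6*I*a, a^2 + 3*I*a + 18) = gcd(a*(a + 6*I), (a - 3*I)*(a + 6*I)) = a + 6*I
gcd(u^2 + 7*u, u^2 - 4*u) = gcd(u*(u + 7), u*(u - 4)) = u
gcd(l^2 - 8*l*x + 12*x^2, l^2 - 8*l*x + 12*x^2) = l^2 - 8*l*x + 12*x^2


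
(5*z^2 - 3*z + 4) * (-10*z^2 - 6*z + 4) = -50*z^4 - 2*z^2 - 36*z + 16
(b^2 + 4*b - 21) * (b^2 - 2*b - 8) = b^4 + 2*b^3 - 37*b^2 + 10*b + 168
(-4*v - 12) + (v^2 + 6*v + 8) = v^2 + 2*v - 4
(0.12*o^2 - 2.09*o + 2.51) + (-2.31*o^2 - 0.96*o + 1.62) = -2.19*o^2 - 3.05*o + 4.13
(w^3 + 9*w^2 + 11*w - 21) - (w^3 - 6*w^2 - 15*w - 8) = 15*w^2 + 26*w - 13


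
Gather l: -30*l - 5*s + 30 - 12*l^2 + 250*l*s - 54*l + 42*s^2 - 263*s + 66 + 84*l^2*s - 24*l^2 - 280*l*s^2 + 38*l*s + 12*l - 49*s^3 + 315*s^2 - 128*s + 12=l^2*(84*s - 36) + l*(-280*s^2 + 288*s - 72) - 49*s^3 + 357*s^2 - 396*s + 108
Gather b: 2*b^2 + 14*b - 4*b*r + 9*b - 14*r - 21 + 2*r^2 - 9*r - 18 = 2*b^2 + b*(23 - 4*r) + 2*r^2 - 23*r - 39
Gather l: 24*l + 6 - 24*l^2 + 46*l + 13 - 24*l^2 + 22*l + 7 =-48*l^2 + 92*l + 26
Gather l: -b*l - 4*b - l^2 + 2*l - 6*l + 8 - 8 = -4*b - l^2 + l*(-b - 4)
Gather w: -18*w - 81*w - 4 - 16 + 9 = -99*w - 11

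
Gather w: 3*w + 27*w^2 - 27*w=27*w^2 - 24*w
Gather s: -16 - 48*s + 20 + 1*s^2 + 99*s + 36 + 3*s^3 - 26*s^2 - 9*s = 3*s^3 - 25*s^2 + 42*s + 40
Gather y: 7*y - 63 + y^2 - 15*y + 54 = y^2 - 8*y - 9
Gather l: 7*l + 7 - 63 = 7*l - 56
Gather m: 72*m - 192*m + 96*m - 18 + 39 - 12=9 - 24*m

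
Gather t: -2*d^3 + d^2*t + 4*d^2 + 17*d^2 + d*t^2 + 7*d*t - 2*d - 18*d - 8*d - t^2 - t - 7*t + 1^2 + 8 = -2*d^3 + 21*d^2 - 28*d + t^2*(d - 1) + t*(d^2 + 7*d - 8) + 9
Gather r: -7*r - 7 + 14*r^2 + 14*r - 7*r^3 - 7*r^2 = -7*r^3 + 7*r^2 + 7*r - 7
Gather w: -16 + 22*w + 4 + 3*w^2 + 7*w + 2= 3*w^2 + 29*w - 10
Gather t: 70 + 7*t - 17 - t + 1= 6*t + 54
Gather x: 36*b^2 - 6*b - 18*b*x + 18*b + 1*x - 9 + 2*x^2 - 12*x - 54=36*b^2 + 12*b + 2*x^2 + x*(-18*b - 11) - 63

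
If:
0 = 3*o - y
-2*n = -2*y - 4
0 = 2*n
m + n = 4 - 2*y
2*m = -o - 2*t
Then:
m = 8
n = 0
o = -2/3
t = -23/3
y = -2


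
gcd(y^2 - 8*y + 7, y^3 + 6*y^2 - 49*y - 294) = y - 7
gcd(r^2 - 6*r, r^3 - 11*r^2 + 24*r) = r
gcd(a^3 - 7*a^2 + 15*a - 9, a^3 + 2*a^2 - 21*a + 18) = a^2 - 4*a + 3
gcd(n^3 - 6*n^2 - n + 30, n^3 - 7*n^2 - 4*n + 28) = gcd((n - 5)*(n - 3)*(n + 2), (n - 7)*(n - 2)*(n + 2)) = n + 2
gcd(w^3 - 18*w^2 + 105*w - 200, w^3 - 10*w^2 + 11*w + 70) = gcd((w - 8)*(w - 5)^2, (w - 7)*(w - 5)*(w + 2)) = w - 5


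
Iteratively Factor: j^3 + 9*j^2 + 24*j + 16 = (j + 4)*(j^2 + 5*j + 4) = (j + 4)^2*(j + 1)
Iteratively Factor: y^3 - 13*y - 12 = (y - 4)*(y^2 + 4*y + 3) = (y - 4)*(y + 1)*(y + 3)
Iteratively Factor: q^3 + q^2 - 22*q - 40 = (q + 4)*(q^2 - 3*q - 10) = (q - 5)*(q + 4)*(q + 2)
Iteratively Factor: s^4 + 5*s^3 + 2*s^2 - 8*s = (s)*(s^3 + 5*s^2 + 2*s - 8) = s*(s - 1)*(s^2 + 6*s + 8) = s*(s - 1)*(s + 2)*(s + 4)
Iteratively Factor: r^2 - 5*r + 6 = (r - 3)*(r - 2)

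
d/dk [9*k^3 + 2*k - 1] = 27*k^2 + 2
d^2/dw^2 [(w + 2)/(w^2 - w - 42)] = 2*((-3*w - 1)*(-w^2 + w + 42) - (w + 2)*(2*w - 1)^2)/(-w^2 + w + 42)^3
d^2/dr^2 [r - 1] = 0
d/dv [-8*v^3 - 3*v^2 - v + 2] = -24*v^2 - 6*v - 1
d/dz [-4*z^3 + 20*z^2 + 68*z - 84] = -12*z^2 + 40*z + 68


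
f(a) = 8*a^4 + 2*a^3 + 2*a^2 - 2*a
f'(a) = 32*a^3 + 6*a^2 + 4*a - 2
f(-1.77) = 77.24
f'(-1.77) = -167.73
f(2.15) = 195.76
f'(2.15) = 352.36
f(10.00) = 82180.00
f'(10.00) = 32638.00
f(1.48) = 46.29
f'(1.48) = 120.80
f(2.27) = 241.58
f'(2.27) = 412.30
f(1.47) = 45.09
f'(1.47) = 118.49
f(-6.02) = 10155.12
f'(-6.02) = -6789.99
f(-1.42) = 33.67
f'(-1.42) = -87.21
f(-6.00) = 10020.00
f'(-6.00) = -6722.00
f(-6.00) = 10020.00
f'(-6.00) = -6722.00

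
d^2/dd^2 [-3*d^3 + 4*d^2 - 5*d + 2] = 8 - 18*d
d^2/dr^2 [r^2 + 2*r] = 2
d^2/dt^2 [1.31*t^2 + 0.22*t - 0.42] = 2.62000000000000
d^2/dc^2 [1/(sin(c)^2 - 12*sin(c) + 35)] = 2*(-2*sin(c)^4 + 18*sin(c)^3 + sin(c)^2 - 246*sin(c) + 109)/(sin(c)^2 - 12*sin(c) + 35)^3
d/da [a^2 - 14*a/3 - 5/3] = 2*a - 14/3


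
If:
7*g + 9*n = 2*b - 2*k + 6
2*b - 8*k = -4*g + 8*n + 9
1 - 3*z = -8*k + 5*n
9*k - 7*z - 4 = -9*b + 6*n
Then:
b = 626*z/1573 + 1773/3146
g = 829*z/4719 + 5947/4719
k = 1429*z/4719 - 2011/9438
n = -545*z/4719 - 665/4719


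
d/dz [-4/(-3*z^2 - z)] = 4*(-6*z - 1)/(z^2*(3*z + 1)^2)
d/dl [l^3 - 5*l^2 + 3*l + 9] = 3*l^2 - 10*l + 3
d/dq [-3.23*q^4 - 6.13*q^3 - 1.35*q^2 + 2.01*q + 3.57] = -12.92*q^3 - 18.39*q^2 - 2.7*q + 2.01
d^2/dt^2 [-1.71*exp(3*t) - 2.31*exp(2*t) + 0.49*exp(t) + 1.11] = (-15.39*exp(2*t) - 9.24*exp(t) + 0.49)*exp(t)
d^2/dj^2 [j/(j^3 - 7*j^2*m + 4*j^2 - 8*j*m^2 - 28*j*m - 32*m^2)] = 2*(-j*(-3*j^2 + 14*j*m - 8*j + 8*m^2 + 28*m)^2 + (-3*j^2 + 14*j*m - j*(3*j - 7*m + 4) - 8*j + 8*m^2 + 28*m)*(-j^3 + 7*j^2*m - 4*j^2 + 8*j*m^2 + 28*j*m + 32*m^2))/(-j^3 + 7*j^2*m - 4*j^2 + 8*j*m^2 + 28*j*m + 32*m^2)^3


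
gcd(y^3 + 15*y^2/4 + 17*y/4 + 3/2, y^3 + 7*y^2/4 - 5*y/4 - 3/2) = y^2 + 11*y/4 + 3/2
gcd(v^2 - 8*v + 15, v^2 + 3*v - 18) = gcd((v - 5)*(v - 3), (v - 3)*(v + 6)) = v - 3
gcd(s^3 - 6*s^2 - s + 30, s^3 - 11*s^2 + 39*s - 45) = s^2 - 8*s + 15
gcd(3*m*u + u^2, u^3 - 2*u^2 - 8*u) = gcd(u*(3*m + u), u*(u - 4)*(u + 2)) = u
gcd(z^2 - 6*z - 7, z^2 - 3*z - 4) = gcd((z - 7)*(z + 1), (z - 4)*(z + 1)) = z + 1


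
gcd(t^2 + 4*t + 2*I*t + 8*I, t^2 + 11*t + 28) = t + 4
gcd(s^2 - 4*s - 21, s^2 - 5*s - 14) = s - 7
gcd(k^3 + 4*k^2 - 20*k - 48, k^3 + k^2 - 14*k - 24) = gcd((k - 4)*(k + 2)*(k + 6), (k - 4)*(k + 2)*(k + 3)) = k^2 - 2*k - 8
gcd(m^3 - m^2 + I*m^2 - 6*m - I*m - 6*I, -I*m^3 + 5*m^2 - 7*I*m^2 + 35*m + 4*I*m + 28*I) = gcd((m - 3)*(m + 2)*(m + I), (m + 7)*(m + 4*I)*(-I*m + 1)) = m + I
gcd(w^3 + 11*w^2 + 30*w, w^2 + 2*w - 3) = 1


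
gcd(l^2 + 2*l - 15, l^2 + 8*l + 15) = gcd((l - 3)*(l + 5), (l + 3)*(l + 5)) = l + 5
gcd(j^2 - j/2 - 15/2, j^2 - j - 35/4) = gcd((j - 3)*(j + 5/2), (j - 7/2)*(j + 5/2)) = j + 5/2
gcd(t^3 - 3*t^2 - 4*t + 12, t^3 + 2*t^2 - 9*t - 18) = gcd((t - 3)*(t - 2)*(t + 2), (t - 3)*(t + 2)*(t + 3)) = t^2 - t - 6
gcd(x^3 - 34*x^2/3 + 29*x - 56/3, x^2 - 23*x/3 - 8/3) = x - 8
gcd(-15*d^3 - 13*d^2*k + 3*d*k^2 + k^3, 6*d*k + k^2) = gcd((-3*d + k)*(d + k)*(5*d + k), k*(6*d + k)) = 1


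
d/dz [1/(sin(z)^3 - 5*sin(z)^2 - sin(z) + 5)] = (-3*sin(z)^2 + 10*sin(z) + 1)/((sin(z) - 5)^2*cos(z)^3)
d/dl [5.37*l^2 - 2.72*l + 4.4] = 10.74*l - 2.72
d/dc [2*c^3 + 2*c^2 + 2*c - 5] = 6*c^2 + 4*c + 2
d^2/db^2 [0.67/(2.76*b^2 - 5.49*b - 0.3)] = (10.207584*b^2 - 20.304216*b - 0.67*(5.52*b - 5.49)*(11.04*b - 10.98) - 1.10952)/(-2.76*b^2 + 5.49*b + 0.3)^3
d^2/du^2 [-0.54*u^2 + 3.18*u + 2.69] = -1.08000000000000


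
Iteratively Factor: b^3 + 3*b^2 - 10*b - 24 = (b + 2)*(b^2 + b - 12) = (b - 3)*(b + 2)*(b + 4)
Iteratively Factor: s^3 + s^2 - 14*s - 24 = (s + 2)*(s^2 - s - 12) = (s + 2)*(s + 3)*(s - 4)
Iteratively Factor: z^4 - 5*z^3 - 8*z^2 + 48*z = (z + 3)*(z^3 - 8*z^2 + 16*z) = z*(z + 3)*(z^2 - 8*z + 16) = z*(z - 4)*(z + 3)*(z - 4)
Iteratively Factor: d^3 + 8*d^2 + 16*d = (d + 4)*(d^2 + 4*d) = (d + 4)^2*(d)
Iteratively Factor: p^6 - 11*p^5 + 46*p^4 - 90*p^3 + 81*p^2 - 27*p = (p - 1)*(p^5 - 10*p^4 + 36*p^3 - 54*p^2 + 27*p) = p*(p - 1)*(p^4 - 10*p^3 + 36*p^2 - 54*p + 27) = p*(p - 3)*(p - 1)*(p^3 - 7*p^2 + 15*p - 9) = p*(p - 3)*(p - 1)^2*(p^2 - 6*p + 9) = p*(p - 3)^2*(p - 1)^2*(p - 3)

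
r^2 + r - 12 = (r - 3)*(r + 4)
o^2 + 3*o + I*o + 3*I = (o + 3)*(o + I)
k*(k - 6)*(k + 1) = k^3 - 5*k^2 - 6*k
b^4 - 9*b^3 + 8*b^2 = b^2*(b - 8)*(b - 1)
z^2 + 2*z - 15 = (z - 3)*(z + 5)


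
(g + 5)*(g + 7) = g^2 + 12*g + 35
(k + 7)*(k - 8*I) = k^2 + 7*k - 8*I*k - 56*I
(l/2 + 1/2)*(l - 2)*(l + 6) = l^3/2 + 5*l^2/2 - 4*l - 6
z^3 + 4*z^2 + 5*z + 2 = (z + 1)^2*(z + 2)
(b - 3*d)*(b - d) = b^2 - 4*b*d + 3*d^2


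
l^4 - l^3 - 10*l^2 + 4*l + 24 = (l - 3)*(l - 2)*(l + 2)^2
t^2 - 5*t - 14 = (t - 7)*(t + 2)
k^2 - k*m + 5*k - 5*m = (k + 5)*(k - m)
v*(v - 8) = v^2 - 8*v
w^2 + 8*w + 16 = (w + 4)^2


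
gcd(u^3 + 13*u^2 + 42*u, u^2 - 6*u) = u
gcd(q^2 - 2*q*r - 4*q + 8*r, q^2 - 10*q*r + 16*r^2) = q - 2*r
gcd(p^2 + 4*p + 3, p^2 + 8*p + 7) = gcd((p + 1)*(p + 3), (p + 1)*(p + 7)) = p + 1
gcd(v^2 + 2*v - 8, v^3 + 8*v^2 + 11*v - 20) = v + 4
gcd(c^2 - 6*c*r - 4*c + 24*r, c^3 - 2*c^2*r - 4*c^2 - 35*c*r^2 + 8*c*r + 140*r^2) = c - 4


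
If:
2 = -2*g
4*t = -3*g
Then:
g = -1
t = 3/4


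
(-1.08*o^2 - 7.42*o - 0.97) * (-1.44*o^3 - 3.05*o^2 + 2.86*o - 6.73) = 1.5552*o^5 + 13.9788*o^4 + 20.939*o^3 - 10.9943*o^2 + 47.1624*o + 6.5281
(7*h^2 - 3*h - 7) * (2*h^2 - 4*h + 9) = 14*h^4 - 34*h^3 + 61*h^2 + h - 63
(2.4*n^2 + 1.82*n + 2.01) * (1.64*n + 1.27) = 3.936*n^3 + 6.0328*n^2 + 5.6078*n + 2.5527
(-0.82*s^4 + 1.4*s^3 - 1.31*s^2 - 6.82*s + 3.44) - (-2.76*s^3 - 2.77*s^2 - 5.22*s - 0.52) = -0.82*s^4 + 4.16*s^3 + 1.46*s^2 - 1.6*s + 3.96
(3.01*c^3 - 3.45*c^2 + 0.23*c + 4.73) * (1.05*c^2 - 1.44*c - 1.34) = 3.1605*c^5 - 7.9569*c^4 + 1.1761*c^3 + 9.2583*c^2 - 7.1194*c - 6.3382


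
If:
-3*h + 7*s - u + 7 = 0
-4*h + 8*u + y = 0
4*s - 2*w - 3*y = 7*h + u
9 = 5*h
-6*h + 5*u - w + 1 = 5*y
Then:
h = 9/5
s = -83/775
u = 659/775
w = -1168/155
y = 308/775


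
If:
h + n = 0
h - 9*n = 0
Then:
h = 0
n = 0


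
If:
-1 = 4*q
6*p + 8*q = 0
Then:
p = 1/3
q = -1/4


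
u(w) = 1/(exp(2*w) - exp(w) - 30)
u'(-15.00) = 0.00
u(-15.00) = -0.03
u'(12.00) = 0.00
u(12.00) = 0.00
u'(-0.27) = -0.00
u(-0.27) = -0.03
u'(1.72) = -2.94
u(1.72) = -0.23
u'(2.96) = -0.01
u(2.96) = 0.00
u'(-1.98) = 0.00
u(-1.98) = -0.03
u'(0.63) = -0.01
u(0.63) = -0.04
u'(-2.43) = 0.00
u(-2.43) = -0.03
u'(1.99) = -0.38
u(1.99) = 0.06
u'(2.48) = -0.03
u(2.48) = 0.01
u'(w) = (-2*exp(2*w) + exp(w))/(exp(2*w) - exp(w) - 30)^2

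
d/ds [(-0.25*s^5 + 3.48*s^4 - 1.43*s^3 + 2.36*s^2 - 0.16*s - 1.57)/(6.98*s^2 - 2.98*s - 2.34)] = (-5.235*s^6 + 51.5608*s^5 - 38.1676*s^4 - 24.05*s^3 + 4.1226*s^2 + 10.8724*s - 4.3042)/(48.7204*s^4 - 41.6008*s^3 - 23.786*s^2 + 13.9464*s + 5.4756)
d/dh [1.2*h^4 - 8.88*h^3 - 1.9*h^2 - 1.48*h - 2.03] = 4.8*h^3 - 26.64*h^2 - 3.8*h - 1.48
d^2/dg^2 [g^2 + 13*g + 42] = 2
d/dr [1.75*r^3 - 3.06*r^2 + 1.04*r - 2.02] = 5.25*r^2 - 6.12*r + 1.04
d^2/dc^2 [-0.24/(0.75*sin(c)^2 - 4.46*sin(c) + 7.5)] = (0.54*sin(c)^4 - 2.4084*sin(c)^3 - 1.436016*sin(c)^2 + 12.8448*sin(c) - 6.847968)/(0.75*sin(c)^2 - 4.46*sin(c) + 7.5)^3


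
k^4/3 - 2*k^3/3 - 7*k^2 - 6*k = k*(k/3 + 1)*(k - 6)*(k + 1)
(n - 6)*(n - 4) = n^2 - 10*n + 24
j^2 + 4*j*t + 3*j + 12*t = (j + 3)*(j + 4*t)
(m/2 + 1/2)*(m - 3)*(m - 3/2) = m^3/2 - 7*m^2/4 + 9/4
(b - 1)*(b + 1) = b^2 - 1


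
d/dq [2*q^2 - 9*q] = 4*q - 9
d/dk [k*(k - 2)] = 2*k - 2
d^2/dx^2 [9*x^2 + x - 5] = 18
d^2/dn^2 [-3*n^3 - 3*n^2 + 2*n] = -18*n - 6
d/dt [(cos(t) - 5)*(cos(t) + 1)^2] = 3*(3 - cos(t))*(cos(t) + 1)*sin(t)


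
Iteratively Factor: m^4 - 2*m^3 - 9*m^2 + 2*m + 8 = (m - 1)*(m^3 - m^2 - 10*m - 8) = (m - 1)*(m + 2)*(m^2 - 3*m - 4) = (m - 4)*(m - 1)*(m + 2)*(m + 1)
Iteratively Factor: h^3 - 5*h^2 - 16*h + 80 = (h + 4)*(h^2 - 9*h + 20) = (h - 4)*(h + 4)*(h - 5)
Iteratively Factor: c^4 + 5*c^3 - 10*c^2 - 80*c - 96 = (c + 2)*(c^3 + 3*c^2 - 16*c - 48) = (c - 4)*(c + 2)*(c^2 + 7*c + 12) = (c - 4)*(c + 2)*(c + 3)*(c + 4)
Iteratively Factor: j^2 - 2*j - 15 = (j - 5)*(j + 3)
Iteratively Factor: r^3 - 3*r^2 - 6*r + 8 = (r - 4)*(r^2 + r - 2) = (r - 4)*(r + 2)*(r - 1)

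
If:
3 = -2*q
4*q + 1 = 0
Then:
No Solution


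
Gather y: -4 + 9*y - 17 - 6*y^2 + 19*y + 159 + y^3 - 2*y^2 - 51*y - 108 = y^3 - 8*y^2 - 23*y + 30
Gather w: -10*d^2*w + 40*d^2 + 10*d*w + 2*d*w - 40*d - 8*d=40*d^2 - 48*d + w*(-10*d^2 + 12*d)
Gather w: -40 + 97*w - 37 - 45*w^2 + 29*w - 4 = -45*w^2 + 126*w - 81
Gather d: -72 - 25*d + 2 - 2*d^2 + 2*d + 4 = -2*d^2 - 23*d - 66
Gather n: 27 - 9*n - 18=9 - 9*n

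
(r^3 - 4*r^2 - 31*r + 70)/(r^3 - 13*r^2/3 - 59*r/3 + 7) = 3*(r^2 + 3*r - 10)/(3*r^2 + 8*r - 3)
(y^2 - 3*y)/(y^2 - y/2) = 2*(y - 3)/(2*y - 1)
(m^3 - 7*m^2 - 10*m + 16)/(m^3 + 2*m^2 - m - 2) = (m - 8)/(m + 1)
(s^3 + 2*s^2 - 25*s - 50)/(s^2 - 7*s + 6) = (s^3 + 2*s^2 - 25*s - 50)/(s^2 - 7*s + 6)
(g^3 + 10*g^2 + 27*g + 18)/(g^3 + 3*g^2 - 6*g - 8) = (g^2 + 9*g + 18)/(g^2 + 2*g - 8)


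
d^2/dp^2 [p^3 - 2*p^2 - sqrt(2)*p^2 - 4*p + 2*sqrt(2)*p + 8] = 6*p - 4 - 2*sqrt(2)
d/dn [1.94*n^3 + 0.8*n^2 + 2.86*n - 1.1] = 5.82*n^2 + 1.6*n + 2.86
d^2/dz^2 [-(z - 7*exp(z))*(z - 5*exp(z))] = 12*z*exp(z) - 140*exp(2*z) + 24*exp(z) - 2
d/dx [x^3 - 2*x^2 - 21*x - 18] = 3*x^2 - 4*x - 21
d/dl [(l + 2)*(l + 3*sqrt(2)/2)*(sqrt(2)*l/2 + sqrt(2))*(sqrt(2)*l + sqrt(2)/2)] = (l/2 + 1)*((l + 2)*(2*l + 1) + (l + 2)*(2*l + 3*sqrt(2)) + (2*l + 1)*(2*l + 3*sqrt(2)))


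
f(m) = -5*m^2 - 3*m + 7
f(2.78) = -39.98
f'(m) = -10*m - 3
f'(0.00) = -3.00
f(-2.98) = -28.46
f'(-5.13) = 48.30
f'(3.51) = -38.10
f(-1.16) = 3.75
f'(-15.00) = 147.00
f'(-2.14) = 18.40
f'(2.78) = -30.80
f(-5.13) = -109.19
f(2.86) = -42.48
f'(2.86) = -31.60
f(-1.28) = 2.65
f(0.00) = 7.00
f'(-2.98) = 26.80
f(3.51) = -65.13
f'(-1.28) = 9.80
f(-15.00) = -1073.00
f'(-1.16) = 8.60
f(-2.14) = -9.48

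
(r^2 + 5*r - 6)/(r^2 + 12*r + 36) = (r - 1)/(r + 6)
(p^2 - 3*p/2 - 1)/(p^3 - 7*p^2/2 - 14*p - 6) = (p - 2)/(p^2 - 4*p - 12)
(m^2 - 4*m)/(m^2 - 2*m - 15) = m*(4 - m)/(-m^2 + 2*m + 15)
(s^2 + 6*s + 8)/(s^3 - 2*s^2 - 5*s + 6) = (s + 4)/(s^2 - 4*s + 3)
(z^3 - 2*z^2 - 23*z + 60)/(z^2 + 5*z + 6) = (z^3 - 2*z^2 - 23*z + 60)/(z^2 + 5*z + 6)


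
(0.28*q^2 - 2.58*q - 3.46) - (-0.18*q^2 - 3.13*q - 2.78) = 0.46*q^2 + 0.55*q - 0.68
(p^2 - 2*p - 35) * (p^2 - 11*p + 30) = p^4 - 13*p^3 + 17*p^2 + 325*p - 1050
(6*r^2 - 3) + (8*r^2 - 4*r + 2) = 14*r^2 - 4*r - 1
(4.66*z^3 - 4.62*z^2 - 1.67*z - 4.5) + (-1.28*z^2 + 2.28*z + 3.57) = 4.66*z^3 - 5.9*z^2 + 0.61*z - 0.93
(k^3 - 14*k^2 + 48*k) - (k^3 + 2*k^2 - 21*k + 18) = -16*k^2 + 69*k - 18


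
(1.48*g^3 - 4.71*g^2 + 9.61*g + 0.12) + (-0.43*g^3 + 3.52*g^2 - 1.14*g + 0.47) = 1.05*g^3 - 1.19*g^2 + 8.47*g + 0.59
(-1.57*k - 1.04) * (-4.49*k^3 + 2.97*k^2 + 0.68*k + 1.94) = 7.0493*k^4 + 0.00669999999999948*k^3 - 4.1564*k^2 - 3.753*k - 2.0176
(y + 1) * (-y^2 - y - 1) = -y^3 - 2*y^2 - 2*y - 1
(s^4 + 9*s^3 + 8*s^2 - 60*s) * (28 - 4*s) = -4*s^5 - 8*s^4 + 220*s^3 + 464*s^2 - 1680*s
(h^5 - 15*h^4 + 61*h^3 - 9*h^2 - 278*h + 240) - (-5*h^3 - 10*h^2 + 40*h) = h^5 - 15*h^4 + 66*h^3 + h^2 - 318*h + 240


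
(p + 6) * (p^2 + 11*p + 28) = p^3 + 17*p^2 + 94*p + 168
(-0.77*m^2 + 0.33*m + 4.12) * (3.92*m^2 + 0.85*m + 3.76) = -3.0184*m^4 + 0.6391*m^3 + 13.5357*m^2 + 4.7428*m + 15.4912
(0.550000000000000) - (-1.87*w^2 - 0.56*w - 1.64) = 1.87*w^2 + 0.56*w + 2.19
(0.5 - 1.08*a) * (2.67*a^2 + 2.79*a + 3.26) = -2.8836*a^3 - 1.6782*a^2 - 2.1258*a + 1.63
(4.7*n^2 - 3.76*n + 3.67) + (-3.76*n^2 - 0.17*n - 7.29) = 0.94*n^2 - 3.93*n - 3.62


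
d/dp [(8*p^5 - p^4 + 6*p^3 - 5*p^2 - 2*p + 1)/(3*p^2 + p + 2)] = (72*p^6 + 26*p^5 + 95*p^4 + 4*p^3 + 37*p^2 - 26*p - 5)/(9*p^4 + 6*p^3 + 13*p^2 + 4*p + 4)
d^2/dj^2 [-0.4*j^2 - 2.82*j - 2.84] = -0.800000000000000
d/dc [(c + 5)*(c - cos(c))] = c + (c + 5)*(sin(c) + 1) - cos(c)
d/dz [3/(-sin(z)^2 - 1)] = 12*sin(2*z)/(3 - cos(2*z))^2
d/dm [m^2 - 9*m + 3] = 2*m - 9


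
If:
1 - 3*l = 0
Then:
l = 1/3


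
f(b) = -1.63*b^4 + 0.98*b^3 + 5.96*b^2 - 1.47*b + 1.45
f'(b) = -6.52*b^3 + 2.94*b^2 + 11.92*b - 1.47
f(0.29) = 1.54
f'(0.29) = 2.08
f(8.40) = -7124.81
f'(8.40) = -3558.33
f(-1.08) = 6.54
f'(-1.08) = -2.70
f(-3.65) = -250.74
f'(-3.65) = 311.24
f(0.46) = 2.06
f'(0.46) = 4.00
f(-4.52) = -641.00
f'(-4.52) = 606.81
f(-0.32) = 2.48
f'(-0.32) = -4.77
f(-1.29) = 6.65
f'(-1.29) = 2.04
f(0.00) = 1.45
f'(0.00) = -1.47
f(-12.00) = -34615.79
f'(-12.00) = 11545.41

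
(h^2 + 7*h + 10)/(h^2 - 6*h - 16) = (h + 5)/(h - 8)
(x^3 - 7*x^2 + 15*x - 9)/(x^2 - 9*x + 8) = (x^2 - 6*x + 9)/(x - 8)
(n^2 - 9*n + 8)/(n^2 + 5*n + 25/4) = 4*(n^2 - 9*n + 8)/(4*n^2 + 20*n + 25)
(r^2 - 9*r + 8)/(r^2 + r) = (r^2 - 9*r + 8)/(r*(r + 1))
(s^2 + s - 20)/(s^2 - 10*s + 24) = (s + 5)/(s - 6)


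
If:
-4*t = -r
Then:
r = 4*t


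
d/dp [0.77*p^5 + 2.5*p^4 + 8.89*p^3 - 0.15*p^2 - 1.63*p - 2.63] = 3.85*p^4 + 10.0*p^3 + 26.67*p^2 - 0.3*p - 1.63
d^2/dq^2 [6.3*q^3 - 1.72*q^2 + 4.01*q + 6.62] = 37.8*q - 3.44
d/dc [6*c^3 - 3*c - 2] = 18*c^2 - 3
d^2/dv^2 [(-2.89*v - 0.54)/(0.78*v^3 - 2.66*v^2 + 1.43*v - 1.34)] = (-10.549656*v^5 + 32.0346*v^4 - 16.523684*v^3 - 62.786376*v^2 + 70.74456*v - 9.434576)/(0.474552*v^9 - 4.855032*v^8 + 19.16694*v^7 - 39.068648*v^6 + 51.820782*v^5 - 53.73003*v^4 + 37.708463*v^3 - 22.549386*v^2 + 7.703124*v - 2.406104)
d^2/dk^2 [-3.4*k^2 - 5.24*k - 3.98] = -6.80000000000000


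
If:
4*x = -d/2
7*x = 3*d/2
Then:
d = 0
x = 0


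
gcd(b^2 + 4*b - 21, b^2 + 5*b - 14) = b + 7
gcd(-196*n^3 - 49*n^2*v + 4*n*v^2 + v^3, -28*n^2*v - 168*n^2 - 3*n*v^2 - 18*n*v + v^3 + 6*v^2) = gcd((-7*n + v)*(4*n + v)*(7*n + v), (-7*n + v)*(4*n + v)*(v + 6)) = -28*n^2 - 3*n*v + v^2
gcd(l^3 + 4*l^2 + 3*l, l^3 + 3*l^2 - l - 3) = l^2 + 4*l + 3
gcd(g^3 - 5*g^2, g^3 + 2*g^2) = g^2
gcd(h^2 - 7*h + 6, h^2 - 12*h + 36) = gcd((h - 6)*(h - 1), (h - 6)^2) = h - 6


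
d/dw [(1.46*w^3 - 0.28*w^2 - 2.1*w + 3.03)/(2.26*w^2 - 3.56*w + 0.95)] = (3.2996*w^4 - 10.3952*w^3 + 9.9038*w^2 - 14.2276*w + 8.7918)/(5.1076*w^4 - 16.0912*w^3 + 16.9676*w^2 - 6.764*w + 0.9025)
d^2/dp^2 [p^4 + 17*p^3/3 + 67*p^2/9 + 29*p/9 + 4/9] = 12*p^2 + 34*p + 134/9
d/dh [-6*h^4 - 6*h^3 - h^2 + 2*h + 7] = -24*h^3 - 18*h^2 - 2*h + 2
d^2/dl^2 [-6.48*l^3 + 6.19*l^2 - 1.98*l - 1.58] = 12.38 - 38.88*l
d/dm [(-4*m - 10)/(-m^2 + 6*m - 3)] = 4*(-m^2 - 5*m + 18)/(m^4 - 12*m^3 + 42*m^2 - 36*m + 9)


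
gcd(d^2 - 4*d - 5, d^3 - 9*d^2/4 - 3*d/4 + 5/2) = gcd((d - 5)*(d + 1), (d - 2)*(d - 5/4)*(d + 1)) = d + 1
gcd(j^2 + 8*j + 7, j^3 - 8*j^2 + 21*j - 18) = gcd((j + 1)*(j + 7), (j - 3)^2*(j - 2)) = 1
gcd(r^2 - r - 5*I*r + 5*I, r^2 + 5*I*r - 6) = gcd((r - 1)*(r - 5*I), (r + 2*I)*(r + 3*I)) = 1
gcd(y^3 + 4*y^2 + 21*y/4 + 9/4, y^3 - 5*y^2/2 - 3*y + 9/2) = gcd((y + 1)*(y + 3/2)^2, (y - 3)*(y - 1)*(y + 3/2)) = y + 3/2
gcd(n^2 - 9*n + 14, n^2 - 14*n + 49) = n - 7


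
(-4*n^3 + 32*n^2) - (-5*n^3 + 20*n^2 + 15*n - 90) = n^3 + 12*n^2 - 15*n + 90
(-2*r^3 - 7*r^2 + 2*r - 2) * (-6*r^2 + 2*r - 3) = 12*r^5 + 38*r^4 - 20*r^3 + 37*r^2 - 10*r + 6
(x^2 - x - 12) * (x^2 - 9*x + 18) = x^4 - 10*x^3 + 15*x^2 + 90*x - 216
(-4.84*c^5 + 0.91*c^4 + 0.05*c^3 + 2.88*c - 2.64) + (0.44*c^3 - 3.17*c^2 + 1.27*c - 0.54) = -4.84*c^5 + 0.91*c^4 + 0.49*c^3 - 3.17*c^2 + 4.15*c - 3.18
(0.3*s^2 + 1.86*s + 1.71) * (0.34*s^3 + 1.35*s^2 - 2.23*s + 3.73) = 0.102*s^5 + 1.0374*s^4 + 2.4234*s^3 - 0.7203*s^2 + 3.1245*s + 6.3783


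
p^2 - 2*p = p*(p - 2)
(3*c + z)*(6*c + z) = 18*c^2 + 9*c*z + z^2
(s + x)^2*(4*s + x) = 4*s^3 + 9*s^2*x + 6*s*x^2 + x^3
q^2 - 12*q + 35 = (q - 7)*(q - 5)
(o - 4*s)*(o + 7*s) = o^2 + 3*o*s - 28*s^2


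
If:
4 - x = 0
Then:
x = 4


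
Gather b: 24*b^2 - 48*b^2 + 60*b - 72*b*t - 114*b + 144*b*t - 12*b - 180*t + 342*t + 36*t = -24*b^2 + b*(72*t - 66) + 198*t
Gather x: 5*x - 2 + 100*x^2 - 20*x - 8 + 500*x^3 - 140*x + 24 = 500*x^3 + 100*x^2 - 155*x + 14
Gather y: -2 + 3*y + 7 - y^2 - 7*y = -y^2 - 4*y + 5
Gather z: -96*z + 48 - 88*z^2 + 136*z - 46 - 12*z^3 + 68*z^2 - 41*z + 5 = -12*z^3 - 20*z^2 - z + 7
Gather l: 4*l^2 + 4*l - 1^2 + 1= 4*l^2 + 4*l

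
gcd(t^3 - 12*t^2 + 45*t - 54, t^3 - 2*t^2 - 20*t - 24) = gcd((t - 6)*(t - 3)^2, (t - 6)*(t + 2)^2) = t - 6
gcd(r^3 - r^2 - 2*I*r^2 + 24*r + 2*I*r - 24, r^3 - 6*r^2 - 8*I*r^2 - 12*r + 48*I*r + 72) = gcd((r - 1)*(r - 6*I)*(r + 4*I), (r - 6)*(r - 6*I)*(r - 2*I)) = r - 6*I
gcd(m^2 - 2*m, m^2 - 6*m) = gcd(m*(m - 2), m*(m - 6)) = m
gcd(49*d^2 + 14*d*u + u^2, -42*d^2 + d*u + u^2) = 7*d + u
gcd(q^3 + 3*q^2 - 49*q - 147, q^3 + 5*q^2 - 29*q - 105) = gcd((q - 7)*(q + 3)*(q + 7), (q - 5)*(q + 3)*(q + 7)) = q^2 + 10*q + 21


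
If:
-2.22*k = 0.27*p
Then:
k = -0.121621621621622*p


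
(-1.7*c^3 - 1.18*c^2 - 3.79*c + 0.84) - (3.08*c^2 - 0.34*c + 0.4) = -1.7*c^3 - 4.26*c^2 - 3.45*c + 0.44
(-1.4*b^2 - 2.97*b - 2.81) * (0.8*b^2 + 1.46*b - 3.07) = -1.12*b^4 - 4.42*b^3 - 2.2862*b^2 + 5.0153*b + 8.6267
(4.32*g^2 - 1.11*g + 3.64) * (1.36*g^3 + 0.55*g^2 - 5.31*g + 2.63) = 5.8752*g^5 + 0.8664*g^4 - 18.5993*g^3 + 19.2577*g^2 - 22.2477*g + 9.5732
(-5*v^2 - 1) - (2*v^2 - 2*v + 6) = -7*v^2 + 2*v - 7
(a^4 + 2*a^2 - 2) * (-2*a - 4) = -2*a^5 - 4*a^4 - 4*a^3 - 8*a^2 + 4*a + 8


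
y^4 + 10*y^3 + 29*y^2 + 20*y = y*(y + 1)*(y + 4)*(y + 5)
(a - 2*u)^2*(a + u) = a^3 - 3*a^2*u + 4*u^3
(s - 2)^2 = s^2 - 4*s + 4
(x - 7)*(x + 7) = x^2 - 49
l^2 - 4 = (l - 2)*(l + 2)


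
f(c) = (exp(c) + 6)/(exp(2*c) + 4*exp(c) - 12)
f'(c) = (exp(c) + 6)*(-2*exp(2*c) - 4*exp(c))/(exp(2*c) + 4*exp(c) - 12)^2 + exp(c)/(exp(2*c) + 4*exp(c) - 12) = -exp(c)/(exp(2*c) - 4*exp(c) + 4)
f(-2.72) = -0.52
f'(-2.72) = -0.02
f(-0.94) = -0.62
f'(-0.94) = -0.15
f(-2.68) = -0.52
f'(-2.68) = -0.02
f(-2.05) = -0.53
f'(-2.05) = -0.04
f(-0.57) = -0.70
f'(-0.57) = -0.27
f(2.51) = 0.10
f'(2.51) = -0.12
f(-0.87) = -0.63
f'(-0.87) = -0.17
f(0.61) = -6.27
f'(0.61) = -72.28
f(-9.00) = -0.50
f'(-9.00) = 0.00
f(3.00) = 0.06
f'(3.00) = -0.06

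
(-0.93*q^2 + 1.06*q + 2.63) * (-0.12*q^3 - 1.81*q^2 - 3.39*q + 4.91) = 0.1116*q^5 + 1.5561*q^4 + 0.9185*q^3 - 12.92*q^2 - 3.7111*q + 12.9133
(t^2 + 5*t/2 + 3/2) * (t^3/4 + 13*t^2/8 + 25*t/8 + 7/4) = t^5/4 + 9*t^4/4 + 121*t^3/16 + 12*t^2 + 145*t/16 + 21/8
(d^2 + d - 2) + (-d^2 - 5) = d - 7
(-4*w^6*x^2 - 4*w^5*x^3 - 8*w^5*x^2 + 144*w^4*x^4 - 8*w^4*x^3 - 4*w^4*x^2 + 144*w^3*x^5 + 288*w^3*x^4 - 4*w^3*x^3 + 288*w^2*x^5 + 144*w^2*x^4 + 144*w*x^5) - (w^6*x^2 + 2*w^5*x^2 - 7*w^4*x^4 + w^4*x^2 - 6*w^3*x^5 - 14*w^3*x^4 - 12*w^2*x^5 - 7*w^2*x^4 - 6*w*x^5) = -5*w^6*x^2 - 4*w^5*x^3 - 10*w^5*x^2 + 151*w^4*x^4 - 8*w^4*x^3 - 5*w^4*x^2 + 150*w^3*x^5 + 302*w^3*x^4 - 4*w^3*x^3 + 300*w^2*x^5 + 151*w^2*x^4 + 150*w*x^5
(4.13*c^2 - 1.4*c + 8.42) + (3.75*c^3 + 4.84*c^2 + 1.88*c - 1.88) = 3.75*c^3 + 8.97*c^2 + 0.48*c + 6.54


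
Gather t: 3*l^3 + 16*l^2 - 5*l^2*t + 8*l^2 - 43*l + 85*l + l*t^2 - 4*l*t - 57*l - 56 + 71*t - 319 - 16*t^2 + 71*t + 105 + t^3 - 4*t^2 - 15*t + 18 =3*l^3 + 24*l^2 - 15*l + t^3 + t^2*(l - 20) + t*(-5*l^2 - 4*l + 127) - 252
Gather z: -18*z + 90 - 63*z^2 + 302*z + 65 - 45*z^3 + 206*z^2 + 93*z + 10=-45*z^3 + 143*z^2 + 377*z + 165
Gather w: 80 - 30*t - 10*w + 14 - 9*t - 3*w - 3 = -39*t - 13*w + 91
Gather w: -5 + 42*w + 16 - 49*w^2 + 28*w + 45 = -49*w^2 + 70*w + 56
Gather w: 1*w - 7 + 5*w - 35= 6*w - 42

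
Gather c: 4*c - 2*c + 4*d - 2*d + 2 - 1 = 2*c + 2*d + 1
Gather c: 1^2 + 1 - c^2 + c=-c^2 + c + 2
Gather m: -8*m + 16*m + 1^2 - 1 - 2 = 8*m - 2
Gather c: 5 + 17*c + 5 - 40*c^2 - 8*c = -40*c^2 + 9*c + 10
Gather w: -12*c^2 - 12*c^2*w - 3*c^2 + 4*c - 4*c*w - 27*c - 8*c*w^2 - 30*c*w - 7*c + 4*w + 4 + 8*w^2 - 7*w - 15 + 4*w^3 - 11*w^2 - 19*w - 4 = -15*c^2 - 30*c + 4*w^3 + w^2*(-8*c - 3) + w*(-12*c^2 - 34*c - 22) - 15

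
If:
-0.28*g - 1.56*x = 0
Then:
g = -5.57142857142857*x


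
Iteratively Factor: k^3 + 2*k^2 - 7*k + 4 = (k - 1)*(k^2 + 3*k - 4) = (k - 1)^2*(k + 4)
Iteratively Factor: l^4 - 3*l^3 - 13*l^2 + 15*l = (l - 1)*(l^3 - 2*l^2 - 15*l) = (l - 1)*(l + 3)*(l^2 - 5*l) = (l - 5)*(l - 1)*(l + 3)*(l)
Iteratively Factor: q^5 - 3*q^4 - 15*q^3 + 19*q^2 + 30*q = (q - 2)*(q^4 - q^3 - 17*q^2 - 15*q) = q*(q - 2)*(q^3 - q^2 - 17*q - 15) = q*(q - 2)*(q + 3)*(q^2 - 4*q - 5) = q*(q - 2)*(q + 1)*(q + 3)*(q - 5)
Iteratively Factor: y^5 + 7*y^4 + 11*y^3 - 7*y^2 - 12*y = (y)*(y^4 + 7*y^3 + 11*y^2 - 7*y - 12) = y*(y - 1)*(y^3 + 8*y^2 + 19*y + 12) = y*(y - 1)*(y + 1)*(y^2 + 7*y + 12) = y*(y - 1)*(y + 1)*(y + 4)*(y + 3)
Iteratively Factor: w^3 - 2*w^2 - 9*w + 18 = (w + 3)*(w^2 - 5*w + 6) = (w - 3)*(w + 3)*(w - 2)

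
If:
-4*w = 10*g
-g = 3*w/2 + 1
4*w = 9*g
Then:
No Solution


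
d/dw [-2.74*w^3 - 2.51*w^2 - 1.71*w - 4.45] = -8.22*w^2 - 5.02*w - 1.71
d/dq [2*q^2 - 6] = 4*q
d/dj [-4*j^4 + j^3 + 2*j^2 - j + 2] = -16*j^3 + 3*j^2 + 4*j - 1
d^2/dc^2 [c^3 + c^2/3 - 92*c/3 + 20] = 6*c + 2/3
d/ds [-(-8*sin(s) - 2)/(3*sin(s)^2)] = -4*(2*sin(s) + 1)*cos(s)/(3*sin(s)^3)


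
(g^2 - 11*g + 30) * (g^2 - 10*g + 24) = g^4 - 21*g^3 + 164*g^2 - 564*g + 720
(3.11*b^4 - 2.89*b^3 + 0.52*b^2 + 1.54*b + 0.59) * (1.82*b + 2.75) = 5.6602*b^5 + 3.2927*b^4 - 7.0011*b^3 + 4.2328*b^2 + 5.3088*b + 1.6225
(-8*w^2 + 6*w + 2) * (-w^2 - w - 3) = 8*w^4 + 2*w^3 + 16*w^2 - 20*w - 6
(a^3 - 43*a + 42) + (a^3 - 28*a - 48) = 2*a^3 - 71*a - 6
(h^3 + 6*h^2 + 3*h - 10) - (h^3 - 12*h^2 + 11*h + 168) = 18*h^2 - 8*h - 178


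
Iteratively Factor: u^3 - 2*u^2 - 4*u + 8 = (u + 2)*(u^2 - 4*u + 4) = (u - 2)*(u + 2)*(u - 2)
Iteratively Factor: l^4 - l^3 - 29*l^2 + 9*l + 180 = (l + 3)*(l^3 - 4*l^2 - 17*l + 60) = (l + 3)*(l + 4)*(l^2 - 8*l + 15) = (l - 5)*(l + 3)*(l + 4)*(l - 3)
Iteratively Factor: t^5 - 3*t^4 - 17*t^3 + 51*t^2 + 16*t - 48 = (t + 1)*(t^4 - 4*t^3 - 13*t^2 + 64*t - 48) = (t - 3)*(t + 1)*(t^3 - t^2 - 16*t + 16) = (t - 3)*(t - 1)*(t + 1)*(t^2 - 16) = (t - 4)*(t - 3)*(t - 1)*(t + 1)*(t + 4)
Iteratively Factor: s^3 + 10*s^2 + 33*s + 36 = (s + 3)*(s^2 + 7*s + 12) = (s + 3)*(s + 4)*(s + 3)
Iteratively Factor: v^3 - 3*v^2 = (v - 3)*(v^2) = v*(v - 3)*(v)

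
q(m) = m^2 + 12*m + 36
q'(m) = 2*m + 12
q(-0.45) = 30.80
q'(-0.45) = 11.10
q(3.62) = 92.54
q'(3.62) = 19.24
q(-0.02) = 35.76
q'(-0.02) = 11.96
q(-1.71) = 18.40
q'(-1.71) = 8.58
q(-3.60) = 5.76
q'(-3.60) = 4.80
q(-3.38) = 6.86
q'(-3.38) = 5.24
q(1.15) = 51.12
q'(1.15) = 14.30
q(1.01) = 49.14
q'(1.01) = 14.02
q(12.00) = 324.00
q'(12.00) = 36.00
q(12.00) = 324.00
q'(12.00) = 36.00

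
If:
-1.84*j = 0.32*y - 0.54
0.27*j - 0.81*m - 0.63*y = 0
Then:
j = 0.293478260869565 - 0.173913043478261*y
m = 0.0978260869565217 - 0.835748792270531*y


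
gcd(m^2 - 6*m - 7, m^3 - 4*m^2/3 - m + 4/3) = m + 1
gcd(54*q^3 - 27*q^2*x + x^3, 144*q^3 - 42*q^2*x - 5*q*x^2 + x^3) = -18*q^2 + 3*q*x + x^2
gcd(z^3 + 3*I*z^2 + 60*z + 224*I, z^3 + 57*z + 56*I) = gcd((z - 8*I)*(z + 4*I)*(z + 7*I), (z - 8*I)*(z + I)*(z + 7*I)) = z^2 - I*z + 56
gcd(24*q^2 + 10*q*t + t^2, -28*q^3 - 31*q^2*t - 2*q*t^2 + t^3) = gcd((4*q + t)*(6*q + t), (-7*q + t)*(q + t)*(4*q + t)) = 4*q + t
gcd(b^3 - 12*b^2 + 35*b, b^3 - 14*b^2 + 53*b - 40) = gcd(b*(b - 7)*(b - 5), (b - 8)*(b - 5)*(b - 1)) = b - 5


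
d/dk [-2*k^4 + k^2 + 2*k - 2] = -8*k^3 + 2*k + 2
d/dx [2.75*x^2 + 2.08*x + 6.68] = 5.5*x + 2.08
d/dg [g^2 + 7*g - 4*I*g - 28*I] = 2*g + 7 - 4*I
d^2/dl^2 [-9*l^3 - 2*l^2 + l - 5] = -54*l - 4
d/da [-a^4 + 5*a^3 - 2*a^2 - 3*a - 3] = -4*a^3 + 15*a^2 - 4*a - 3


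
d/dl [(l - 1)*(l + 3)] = 2*l + 2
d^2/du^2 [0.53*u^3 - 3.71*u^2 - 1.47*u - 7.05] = 3.18*u - 7.42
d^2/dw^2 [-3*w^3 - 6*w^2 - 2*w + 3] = -18*w - 12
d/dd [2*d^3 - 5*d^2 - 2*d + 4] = 6*d^2 - 10*d - 2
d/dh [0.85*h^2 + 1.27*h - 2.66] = 1.7*h + 1.27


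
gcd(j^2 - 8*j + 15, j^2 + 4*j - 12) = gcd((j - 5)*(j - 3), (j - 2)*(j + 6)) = 1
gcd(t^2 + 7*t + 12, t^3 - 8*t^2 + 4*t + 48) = 1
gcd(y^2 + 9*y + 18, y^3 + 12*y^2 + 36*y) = y + 6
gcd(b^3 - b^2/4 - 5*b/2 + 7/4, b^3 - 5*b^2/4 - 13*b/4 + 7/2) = b^2 + 3*b/4 - 7/4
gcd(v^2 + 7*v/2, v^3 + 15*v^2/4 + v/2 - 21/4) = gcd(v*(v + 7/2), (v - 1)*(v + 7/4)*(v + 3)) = 1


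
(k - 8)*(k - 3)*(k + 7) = k^3 - 4*k^2 - 53*k + 168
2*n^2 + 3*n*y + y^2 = (n + y)*(2*n + y)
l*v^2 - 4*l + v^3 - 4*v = (l + v)*(v - 2)*(v + 2)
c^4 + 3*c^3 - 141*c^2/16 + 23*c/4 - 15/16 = (c - 1)*(c - 3/4)*(c - 1/4)*(c + 5)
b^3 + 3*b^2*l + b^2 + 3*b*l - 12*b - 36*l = (b - 3)*(b + 4)*(b + 3*l)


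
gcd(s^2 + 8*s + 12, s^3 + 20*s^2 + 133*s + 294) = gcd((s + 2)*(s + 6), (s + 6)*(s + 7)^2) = s + 6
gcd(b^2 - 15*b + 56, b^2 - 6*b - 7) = b - 7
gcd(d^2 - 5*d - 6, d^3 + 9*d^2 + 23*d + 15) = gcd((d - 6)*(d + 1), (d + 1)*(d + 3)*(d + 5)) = d + 1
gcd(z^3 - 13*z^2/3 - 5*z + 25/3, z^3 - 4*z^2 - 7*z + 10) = z^2 - 6*z + 5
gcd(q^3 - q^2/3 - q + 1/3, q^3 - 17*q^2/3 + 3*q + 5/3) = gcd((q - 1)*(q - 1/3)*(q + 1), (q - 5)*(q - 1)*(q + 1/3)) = q - 1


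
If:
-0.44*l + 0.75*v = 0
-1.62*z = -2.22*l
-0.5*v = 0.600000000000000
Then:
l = -2.05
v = -1.20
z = -2.80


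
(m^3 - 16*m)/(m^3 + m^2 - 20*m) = (m + 4)/(m + 5)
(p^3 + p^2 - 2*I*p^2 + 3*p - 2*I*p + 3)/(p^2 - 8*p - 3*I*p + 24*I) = (p^2 + p*(1 + I) + I)/(p - 8)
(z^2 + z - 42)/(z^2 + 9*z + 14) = (z - 6)/(z + 2)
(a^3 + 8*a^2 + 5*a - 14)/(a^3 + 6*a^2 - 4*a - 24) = (a^2 + 6*a - 7)/(a^2 + 4*a - 12)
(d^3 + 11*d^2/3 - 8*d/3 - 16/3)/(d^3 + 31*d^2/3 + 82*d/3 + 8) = (3*d^2 - d - 4)/(3*d^2 + 19*d + 6)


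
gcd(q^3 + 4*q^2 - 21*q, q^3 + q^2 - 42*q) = q^2 + 7*q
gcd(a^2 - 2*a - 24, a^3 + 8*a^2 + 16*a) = a + 4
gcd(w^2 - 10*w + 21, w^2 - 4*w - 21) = w - 7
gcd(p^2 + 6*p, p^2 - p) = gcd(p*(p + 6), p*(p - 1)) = p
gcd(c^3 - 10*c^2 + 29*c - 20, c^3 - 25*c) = c - 5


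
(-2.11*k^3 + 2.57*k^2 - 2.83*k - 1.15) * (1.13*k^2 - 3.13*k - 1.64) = -2.3843*k^5 + 9.5084*k^4 - 7.7816*k^3 + 3.3436*k^2 + 8.2407*k + 1.886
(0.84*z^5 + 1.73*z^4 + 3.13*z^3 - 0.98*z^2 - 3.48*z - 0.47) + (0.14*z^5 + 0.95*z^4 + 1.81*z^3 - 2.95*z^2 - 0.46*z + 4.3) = 0.98*z^5 + 2.68*z^4 + 4.94*z^3 - 3.93*z^2 - 3.94*z + 3.83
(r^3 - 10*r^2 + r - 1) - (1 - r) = r^3 - 10*r^2 + 2*r - 2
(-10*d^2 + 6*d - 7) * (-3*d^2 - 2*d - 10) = 30*d^4 + 2*d^3 + 109*d^2 - 46*d + 70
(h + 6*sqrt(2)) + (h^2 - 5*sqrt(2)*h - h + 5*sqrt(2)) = h^2 - 5*sqrt(2)*h + 11*sqrt(2)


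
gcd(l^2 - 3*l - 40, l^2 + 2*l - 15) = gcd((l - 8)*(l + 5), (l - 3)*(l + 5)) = l + 5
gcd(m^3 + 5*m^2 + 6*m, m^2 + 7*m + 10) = m + 2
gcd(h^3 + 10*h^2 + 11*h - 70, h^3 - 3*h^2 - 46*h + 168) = h + 7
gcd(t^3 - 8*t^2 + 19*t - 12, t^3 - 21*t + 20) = t^2 - 5*t + 4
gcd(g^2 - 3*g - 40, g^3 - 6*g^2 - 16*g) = g - 8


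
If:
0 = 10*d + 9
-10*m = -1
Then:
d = -9/10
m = 1/10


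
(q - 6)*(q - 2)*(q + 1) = q^3 - 7*q^2 + 4*q + 12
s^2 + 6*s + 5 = (s + 1)*(s + 5)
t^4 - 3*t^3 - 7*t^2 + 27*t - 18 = (t - 3)*(t - 2)*(t - 1)*(t + 3)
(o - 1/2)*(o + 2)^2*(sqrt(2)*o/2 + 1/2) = sqrt(2)*o^4/2 + o^3/2 + 7*sqrt(2)*o^3/4 + sqrt(2)*o^2 + 7*o^2/4 - sqrt(2)*o + o - 1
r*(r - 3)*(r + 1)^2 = r^4 - r^3 - 5*r^2 - 3*r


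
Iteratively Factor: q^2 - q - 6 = (q - 3)*(q + 2)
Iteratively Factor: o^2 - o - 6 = (o - 3)*(o + 2)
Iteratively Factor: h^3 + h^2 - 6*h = (h + 3)*(h^2 - 2*h) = h*(h + 3)*(h - 2)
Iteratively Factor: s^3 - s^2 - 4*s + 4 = (s - 2)*(s^2 + s - 2) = (s - 2)*(s - 1)*(s + 2)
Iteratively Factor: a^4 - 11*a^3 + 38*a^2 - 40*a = (a - 4)*(a^3 - 7*a^2 + 10*a) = a*(a - 4)*(a^2 - 7*a + 10) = a*(a - 5)*(a - 4)*(a - 2)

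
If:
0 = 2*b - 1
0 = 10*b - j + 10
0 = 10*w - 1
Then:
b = 1/2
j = 15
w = 1/10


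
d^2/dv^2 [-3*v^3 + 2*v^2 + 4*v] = 4 - 18*v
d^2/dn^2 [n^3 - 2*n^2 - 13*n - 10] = 6*n - 4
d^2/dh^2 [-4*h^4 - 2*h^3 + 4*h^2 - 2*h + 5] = -48*h^2 - 12*h + 8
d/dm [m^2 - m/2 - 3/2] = 2*m - 1/2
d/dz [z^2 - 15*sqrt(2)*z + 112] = 2*z - 15*sqrt(2)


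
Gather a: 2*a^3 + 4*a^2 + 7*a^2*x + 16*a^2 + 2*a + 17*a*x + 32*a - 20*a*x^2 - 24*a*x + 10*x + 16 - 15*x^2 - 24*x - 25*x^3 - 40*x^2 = 2*a^3 + a^2*(7*x + 20) + a*(-20*x^2 - 7*x + 34) - 25*x^3 - 55*x^2 - 14*x + 16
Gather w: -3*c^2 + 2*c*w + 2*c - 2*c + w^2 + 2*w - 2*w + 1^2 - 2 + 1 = -3*c^2 + 2*c*w + w^2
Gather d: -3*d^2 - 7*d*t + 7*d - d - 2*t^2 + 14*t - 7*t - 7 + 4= -3*d^2 + d*(6 - 7*t) - 2*t^2 + 7*t - 3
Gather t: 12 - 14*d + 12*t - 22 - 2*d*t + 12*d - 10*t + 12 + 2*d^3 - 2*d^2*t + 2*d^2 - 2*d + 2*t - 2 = 2*d^3 + 2*d^2 - 4*d + t*(-2*d^2 - 2*d + 4)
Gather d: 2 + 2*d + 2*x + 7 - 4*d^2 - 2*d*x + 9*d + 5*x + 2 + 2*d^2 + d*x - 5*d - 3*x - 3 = -2*d^2 + d*(6 - x) + 4*x + 8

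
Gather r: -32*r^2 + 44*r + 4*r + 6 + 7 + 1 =-32*r^2 + 48*r + 14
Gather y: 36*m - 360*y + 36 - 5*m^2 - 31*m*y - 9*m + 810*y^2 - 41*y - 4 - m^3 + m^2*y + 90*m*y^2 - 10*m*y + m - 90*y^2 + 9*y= -m^3 - 5*m^2 + 28*m + y^2*(90*m + 720) + y*(m^2 - 41*m - 392) + 32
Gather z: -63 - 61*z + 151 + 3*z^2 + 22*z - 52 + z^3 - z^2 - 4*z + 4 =z^3 + 2*z^2 - 43*z + 40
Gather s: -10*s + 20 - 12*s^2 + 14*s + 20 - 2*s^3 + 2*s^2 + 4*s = -2*s^3 - 10*s^2 + 8*s + 40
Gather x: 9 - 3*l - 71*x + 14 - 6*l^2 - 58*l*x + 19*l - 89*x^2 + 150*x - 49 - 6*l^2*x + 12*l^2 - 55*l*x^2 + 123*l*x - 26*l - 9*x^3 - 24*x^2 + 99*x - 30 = 6*l^2 - 10*l - 9*x^3 + x^2*(-55*l - 113) + x*(-6*l^2 + 65*l + 178) - 56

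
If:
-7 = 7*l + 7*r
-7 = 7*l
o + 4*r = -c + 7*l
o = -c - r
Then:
No Solution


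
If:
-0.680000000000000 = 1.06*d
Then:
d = -0.64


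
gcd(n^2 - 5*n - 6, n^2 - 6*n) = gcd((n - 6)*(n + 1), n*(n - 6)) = n - 6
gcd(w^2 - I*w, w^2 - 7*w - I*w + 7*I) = w - I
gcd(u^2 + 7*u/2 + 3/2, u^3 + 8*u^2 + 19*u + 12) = u + 3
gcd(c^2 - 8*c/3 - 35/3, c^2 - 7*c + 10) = c - 5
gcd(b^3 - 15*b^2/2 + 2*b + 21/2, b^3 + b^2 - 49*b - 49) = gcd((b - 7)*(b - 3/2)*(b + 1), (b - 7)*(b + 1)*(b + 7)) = b^2 - 6*b - 7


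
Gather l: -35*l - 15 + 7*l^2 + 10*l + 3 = 7*l^2 - 25*l - 12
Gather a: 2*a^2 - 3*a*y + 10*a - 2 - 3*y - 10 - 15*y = 2*a^2 + a*(10 - 3*y) - 18*y - 12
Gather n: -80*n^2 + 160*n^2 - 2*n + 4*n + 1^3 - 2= 80*n^2 + 2*n - 1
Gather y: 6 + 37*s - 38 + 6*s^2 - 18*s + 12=6*s^2 + 19*s - 20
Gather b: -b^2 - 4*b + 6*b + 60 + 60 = -b^2 + 2*b + 120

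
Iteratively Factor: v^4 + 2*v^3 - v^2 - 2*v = (v)*(v^3 + 2*v^2 - v - 2) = v*(v + 1)*(v^2 + v - 2) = v*(v + 1)*(v + 2)*(v - 1)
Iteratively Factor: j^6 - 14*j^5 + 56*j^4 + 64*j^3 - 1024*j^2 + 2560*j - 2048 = (j - 2)*(j^5 - 12*j^4 + 32*j^3 + 128*j^2 - 768*j + 1024) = (j - 4)*(j - 2)*(j^4 - 8*j^3 + 128*j - 256) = (j - 4)^2*(j - 2)*(j^3 - 4*j^2 - 16*j + 64) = (j - 4)^2*(j - 2)*(j + 4)*(j^2 - 8*j + 16) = (j - 4)^3*(j - 2)*(j + 4)*(j - 4)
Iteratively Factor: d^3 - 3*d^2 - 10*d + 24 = (d - 2)*(d^2 - d - 12) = (d - 2)*(d + 3)*(d - 4)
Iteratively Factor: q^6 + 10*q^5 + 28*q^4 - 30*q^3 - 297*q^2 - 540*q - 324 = (q - 3)*(q^5 + 13*q^4 + 67*q^3 + 171*q^2 + 216*q + 108) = (q - 3)*(q + 2)*(q^4 + 11*q^3 + 45*q^2 + 81*q + 54) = (q - 3)*(q + 2)^2*(q^3 + 9*q^2 + 27*q + 27) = (q - 3)*(q + 2)^2*(q + 3)*(q^2 + 6*q + 9) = (q - 3)*(q + 2)^2*(q + 3)^2*(q + 3)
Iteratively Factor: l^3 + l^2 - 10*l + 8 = (l - 2)*(l^2 + 3*l - 4) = (l - 2)*(l + 4)*(l - 1)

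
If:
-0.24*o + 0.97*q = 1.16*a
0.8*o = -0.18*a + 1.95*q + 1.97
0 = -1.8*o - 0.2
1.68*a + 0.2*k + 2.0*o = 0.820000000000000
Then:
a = -0.93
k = 13.04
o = -0.11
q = -1.14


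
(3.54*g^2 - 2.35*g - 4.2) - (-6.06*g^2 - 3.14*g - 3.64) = 9.6*g^2 + 0.79*g - 0.56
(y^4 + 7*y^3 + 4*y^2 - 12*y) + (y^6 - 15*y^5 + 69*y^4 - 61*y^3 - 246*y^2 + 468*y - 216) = y^6 - 15*y^5 + 70*y^4 - 54*y^3 - 242*y^2 + 456*y - 216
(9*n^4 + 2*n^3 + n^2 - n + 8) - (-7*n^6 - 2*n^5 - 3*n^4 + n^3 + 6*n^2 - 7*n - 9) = 7*n^6 + 2*n^5 + 12*n^4 + n^3 - 5*n^2 + 6*n + 17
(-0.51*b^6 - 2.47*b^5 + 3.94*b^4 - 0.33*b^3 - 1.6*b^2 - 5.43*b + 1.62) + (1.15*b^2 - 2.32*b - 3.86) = -0.51*b^6 - 2.47*b^5 + 3.94*b^4 - 0.33*b^3 - 0.45*b^2 - 7.75*b - 2.24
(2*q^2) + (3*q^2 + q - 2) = 5*q^2 + q - 2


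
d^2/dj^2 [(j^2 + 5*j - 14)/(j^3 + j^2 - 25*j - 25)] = 2*(j^6 + 15*j^5 + 6*j^4 + 218*j^3 + 1833*j^2 + 375*j - 11600)/(j^9 + 3*j^8 - 72*j^7 - 224*j^6 + 1650*j^5 + 5550*j^4 - 10000*j^3 - 45000*j^2 - 46875*j - 15625)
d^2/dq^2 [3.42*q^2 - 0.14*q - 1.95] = 6.84000000000000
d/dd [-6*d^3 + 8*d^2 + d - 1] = -18*d^2 + 16*d + 1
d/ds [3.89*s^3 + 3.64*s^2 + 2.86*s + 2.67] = 11.67*s^2 + 7.28*s + 2.86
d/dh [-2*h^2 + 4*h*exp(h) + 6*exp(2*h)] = 4*h*exp(h) - 4*h + 12*exp(2*h) + 4*exp(h)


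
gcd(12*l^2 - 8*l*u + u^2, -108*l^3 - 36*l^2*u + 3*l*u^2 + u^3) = -6*l + u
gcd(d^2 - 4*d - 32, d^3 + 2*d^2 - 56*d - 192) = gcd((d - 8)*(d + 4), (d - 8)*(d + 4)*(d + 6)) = d^2 - 4*d - 32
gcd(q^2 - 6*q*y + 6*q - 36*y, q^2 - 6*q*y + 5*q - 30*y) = -q + 6*y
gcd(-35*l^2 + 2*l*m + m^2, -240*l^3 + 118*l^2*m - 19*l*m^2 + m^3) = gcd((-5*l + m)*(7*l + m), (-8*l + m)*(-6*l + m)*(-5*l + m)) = 5*l - m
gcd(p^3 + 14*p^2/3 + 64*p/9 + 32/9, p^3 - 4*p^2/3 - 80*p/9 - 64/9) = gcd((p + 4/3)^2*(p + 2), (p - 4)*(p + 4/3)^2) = p^2 + 8*p/3 + 16/9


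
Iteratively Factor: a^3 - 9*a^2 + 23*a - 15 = (a - 1)*(a^2 - 8*a + 15) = (a - 3)*(a - 1)*(a - 5)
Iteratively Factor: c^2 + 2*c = (c + 2)*(c)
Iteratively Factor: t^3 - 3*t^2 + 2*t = (t - 1)*(t^2 - 2*t) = t*(t - 1)*(t - 2)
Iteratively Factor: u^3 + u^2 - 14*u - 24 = (u - 4)*(u^2 + 5*u + 6) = (u - 4)*(u + 3)*(u + 2)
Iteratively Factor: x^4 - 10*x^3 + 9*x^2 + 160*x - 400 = (x - 5)*(x^3 - 5*x^2 - 16*x + 80) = (x - 5)*(x + 4)*(x^2 - 9*x + 20) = (x - 5)*(x - 4)*(x + 4)*(x - 5)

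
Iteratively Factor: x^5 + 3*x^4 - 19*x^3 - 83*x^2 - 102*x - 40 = (x + 1)*(x^4 + 2*x^3 - 21*x^2 - 62*x - 40) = (x + 1)*(x + 4)*(x^3 - 2*x^2 - 13*x - 10) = (x - 5)*(x + 1)*(x + 4)*(x^2 + 3*x + 2) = (x - 5)*(x + 1)*(x + 2)*(x + 4)*(x + 1)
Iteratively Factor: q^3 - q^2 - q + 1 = (q + 1)*(q^2 - 2*q + 1) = (q - 1)*(q + 1)*(q - 1)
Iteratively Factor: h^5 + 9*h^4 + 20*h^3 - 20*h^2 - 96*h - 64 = (h + 4)*(h^4 + 5*h^3 - 20*h - 16) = (h + 1)*(h + 4)*(h^3 + 4*h^2 - 4*h - 16) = (h + 1)*(h + 2)*(h + 4)*(h^2 + 2*h - 8) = (h + 1)*(h + 2)*(h + 4)^2*(h - 2)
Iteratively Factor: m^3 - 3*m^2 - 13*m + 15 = (m - 1)*(m^2 - 2*m - 15) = (m - 5)*(m - 1)*(m + 3)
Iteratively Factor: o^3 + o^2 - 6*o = (o + 3)*(o^2 - 2*o) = (o - 2)*(o + 3)*(o)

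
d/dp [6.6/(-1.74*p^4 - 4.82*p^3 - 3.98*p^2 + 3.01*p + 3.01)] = (45.936*p^3 + 95.436*p^2 + 52.536*p - 19.866)/(1.74*p^4 + 4.82*p^3 + 3.98*p^2 - 3.01*p - 3.01)^2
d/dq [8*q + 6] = 8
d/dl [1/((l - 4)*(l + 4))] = -2*l/(l^4 - 32*l^2 + 256)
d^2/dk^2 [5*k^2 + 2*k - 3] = 10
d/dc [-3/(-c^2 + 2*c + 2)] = 6*(1 - c)/(-c^2 + 2*c + 2)^2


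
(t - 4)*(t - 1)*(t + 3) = t^3 - 2*t^2 - 11*t + 12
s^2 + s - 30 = (s - 5)*(s + 6)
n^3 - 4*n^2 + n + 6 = (n - 3)*(n - 2)*(n + 1)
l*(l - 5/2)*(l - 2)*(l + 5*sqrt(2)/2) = l^4 - 9*l^3/2 + 5*sqrt(2)*l^3/2 - 45*sqrt(2)*l^2/4 + 5*l^2 + 25*sqrt(2)*l/2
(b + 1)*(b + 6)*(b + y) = b^3 + b^2*y + 7*b^2 + 7*b*y + 6*b + 6*y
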